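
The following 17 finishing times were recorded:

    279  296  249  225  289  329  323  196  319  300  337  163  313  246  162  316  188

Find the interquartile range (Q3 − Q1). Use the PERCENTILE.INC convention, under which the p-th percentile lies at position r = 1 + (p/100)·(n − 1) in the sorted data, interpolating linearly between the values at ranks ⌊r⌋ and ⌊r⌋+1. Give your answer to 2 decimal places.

91.00

Sorted: 162, 163, 188, 196, 225, 246, 249, 279, 289, 296, 300, 313, 316, 319, 323, 329, 337.
n = 17.
P25: r = 5 (integer) → 225.
P75: r = 13 (integer) → 316.
Difference: 316 − 225 = 91.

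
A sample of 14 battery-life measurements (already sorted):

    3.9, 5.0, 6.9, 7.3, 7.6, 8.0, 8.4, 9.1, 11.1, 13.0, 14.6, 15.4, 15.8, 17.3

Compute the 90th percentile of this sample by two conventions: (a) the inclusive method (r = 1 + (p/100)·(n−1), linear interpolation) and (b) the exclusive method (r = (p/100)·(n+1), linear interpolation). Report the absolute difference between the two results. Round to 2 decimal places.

n = 14.
(a) r = 12.7; between ranks 12 (15.4) and 13 (15.8): 15.68.
(b) r = 13.5; between ranks 13 (15.8) and 14 (17.3): 16.55.
|15.68 − 16.55| = 0.87.

0.87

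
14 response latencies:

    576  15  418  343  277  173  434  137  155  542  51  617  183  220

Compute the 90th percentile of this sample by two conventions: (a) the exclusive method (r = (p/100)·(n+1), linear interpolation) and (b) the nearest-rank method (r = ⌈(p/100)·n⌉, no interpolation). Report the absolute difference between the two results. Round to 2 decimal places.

Sorted: 15, 51, 137, 155, 173, 183, 220, 277, 343, 418, 434, 542, 576, 617.
n = 14.
(a) r = 13.5; between ranks 13 (576) and 14 (617): 596.5.
(b) the nearest-rank method: rank 13 → 576.
|596.5 − 576| = 20.5.

20.50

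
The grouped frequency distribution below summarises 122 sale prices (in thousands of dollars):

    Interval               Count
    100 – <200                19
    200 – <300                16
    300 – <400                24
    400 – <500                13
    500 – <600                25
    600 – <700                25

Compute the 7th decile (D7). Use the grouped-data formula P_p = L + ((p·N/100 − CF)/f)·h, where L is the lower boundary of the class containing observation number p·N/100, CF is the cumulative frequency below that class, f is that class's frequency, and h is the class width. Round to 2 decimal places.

N = 122; target position k = 70/100 · 122 = 85.4.
Cumulative frequencies: 19, 35, 59, 72, 97, 122.
Observation 85.4 falls in the class 500 – <600.
L = 500, CF = 72, f = 25, h = 100.
P70 = 500 + ((85.4 − 72)/25)·100 = 500 + 53.6 = 553.6.

553.60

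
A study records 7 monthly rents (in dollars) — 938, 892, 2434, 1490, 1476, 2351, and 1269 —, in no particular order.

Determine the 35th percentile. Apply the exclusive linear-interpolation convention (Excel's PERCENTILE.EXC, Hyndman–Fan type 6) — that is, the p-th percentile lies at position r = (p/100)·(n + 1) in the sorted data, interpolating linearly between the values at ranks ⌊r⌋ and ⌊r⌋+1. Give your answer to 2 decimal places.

1202.80

Sorted: 892, 938, 1269, 1476, 1490, 2351, 2434.
n = 7.
r = (35/100)·(7 + 1) = 2.8.
Rank 2 is 938 and rank 3 is 1269.
Interpolate: 938 + 0.8·(1269 − 938) = 938 + 0.8·331 = 1202.8.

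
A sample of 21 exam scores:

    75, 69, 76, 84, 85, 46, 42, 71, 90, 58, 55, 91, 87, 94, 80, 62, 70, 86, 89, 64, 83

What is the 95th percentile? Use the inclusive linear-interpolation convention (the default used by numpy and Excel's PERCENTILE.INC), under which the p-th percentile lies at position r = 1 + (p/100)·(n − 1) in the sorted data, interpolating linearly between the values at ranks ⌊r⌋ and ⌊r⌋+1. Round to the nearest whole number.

91

Sorted: 42, 46, 55, 58, 62, 64, 69, 70, 71, 75, 76, 80, 83, 84, 85, 86, 87, 89, 90, 91, 94.
n = 21.
r = 1 + (95/100)·(21 − 1) = 1 + 19 = 20.
r is an integer, so P95 is the value at rank 20: 91.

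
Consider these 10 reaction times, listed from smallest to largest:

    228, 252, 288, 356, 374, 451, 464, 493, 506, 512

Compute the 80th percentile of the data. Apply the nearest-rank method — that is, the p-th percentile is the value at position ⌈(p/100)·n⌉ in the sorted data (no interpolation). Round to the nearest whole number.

n = 10.
Position = ⌈80/100 · 10⌉ = ⌈8⌉ = 8.
The value at rank 8 is 493.

493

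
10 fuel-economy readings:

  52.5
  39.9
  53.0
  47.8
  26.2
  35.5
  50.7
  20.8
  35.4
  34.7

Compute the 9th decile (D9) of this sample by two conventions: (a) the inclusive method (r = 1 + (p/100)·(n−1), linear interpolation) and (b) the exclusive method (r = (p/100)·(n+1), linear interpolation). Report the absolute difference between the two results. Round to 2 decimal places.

0.40

Sorted: 20.8, 26.2, 34.7, 35.4, 35.5, 39.9, 47.8, 50.7, 52.5, 53.0.
n = 10.
(a) r = 9.1; between ranks 9 (52.5) and 10 (53.0): 52.55.
(b) r = 9.9; between ranks 9 (52.5) and 10 (53.0): 52.95.
|52.55 − 52.95| = 0.4.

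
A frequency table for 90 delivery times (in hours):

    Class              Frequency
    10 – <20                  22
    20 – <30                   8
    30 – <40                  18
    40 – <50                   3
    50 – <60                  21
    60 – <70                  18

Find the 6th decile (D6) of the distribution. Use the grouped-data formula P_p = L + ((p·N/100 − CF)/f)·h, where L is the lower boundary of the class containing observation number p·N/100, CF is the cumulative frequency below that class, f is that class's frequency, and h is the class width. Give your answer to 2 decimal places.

51.43

N = 90; target position k = 60/100 · 90 = 54.
Cumulative frequencies: 22, 30, 48, 51, 72, 90.
Observation 54 falls in the class 50 – <60.
L = 50, CF = 51, f = 21, h = 10.
P60 = 50 + ((54 − 51)/21)·10 = 50 + 1.42857 = 51.4286.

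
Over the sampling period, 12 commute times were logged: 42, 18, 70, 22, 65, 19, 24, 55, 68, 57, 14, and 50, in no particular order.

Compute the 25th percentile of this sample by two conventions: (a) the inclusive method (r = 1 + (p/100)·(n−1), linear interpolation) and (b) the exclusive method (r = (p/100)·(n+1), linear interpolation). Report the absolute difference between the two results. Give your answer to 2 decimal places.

1.50

Sorted: 14, 18, 19, 22, 24, 42, 50, 55, 57, 65, 68, 70.
n = 12.
(a) r = 3.75; between ranks 3 (19) and 4 (22): 21.25.
(b) r = 3.25; between ranks 3 (19) and 4 (22): 19.75.
|21.25 − 19.75| = 1.5.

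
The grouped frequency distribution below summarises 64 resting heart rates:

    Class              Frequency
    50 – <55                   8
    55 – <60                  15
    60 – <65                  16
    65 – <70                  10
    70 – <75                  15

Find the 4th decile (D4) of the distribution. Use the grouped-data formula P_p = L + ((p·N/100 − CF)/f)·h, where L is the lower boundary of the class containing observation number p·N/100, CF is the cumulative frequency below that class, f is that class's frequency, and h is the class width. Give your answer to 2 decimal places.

N = 64; target position k = 40/100 · 64 = 25.6.
Cumulative frequencies: 8, 23, 39, 49, 64.
Observation 25.6 falls in the class 60 – <65.
L = 60, CF = 23, f = 16, h = 5.
P40 = 60 + ((25.6 − 23)/16)·5 = 60 + 0.8125 = 60.8125.

60.81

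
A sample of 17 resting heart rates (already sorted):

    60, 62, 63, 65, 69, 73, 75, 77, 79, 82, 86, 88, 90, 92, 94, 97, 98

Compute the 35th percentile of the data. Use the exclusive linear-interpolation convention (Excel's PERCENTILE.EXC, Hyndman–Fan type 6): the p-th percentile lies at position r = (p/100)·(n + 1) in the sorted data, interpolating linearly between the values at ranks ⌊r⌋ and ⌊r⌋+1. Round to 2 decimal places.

73.60

n = 17.
r = (35/100)·(17 + 1) = 6.3.
Rank 6 is 73 and rank 7 is 75.
Interpolate: 73 + 0.3·(75 − 73) = 73 + 0.3·2 = 73.6.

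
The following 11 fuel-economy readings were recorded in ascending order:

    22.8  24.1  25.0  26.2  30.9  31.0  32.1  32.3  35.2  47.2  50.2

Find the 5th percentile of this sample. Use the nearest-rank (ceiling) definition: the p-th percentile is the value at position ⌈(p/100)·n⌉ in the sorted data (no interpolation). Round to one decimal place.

22.8

n = 11.
Position = ⌈5/100 · 11⌉ = ⌈0.55⌉ = 1.
The value at rank 1 is 22.8.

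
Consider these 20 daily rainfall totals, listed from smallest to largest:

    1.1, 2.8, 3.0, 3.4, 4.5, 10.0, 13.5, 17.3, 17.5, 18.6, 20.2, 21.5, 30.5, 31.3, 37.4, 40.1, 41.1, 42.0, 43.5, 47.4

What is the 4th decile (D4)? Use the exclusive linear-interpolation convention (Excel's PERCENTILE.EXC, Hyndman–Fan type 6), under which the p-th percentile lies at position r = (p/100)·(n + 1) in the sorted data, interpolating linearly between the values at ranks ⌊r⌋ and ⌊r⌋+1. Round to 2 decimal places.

17.38

n = 20.
r = (40/100)·(20 + 1) = 8.4.
Rank 8 is 17.3 and rank 9 is 17.5.
Interpolate: 17.3 + 0.4·(17.5 − 17.3) = 17.3 + 0.4·0.2 = 17.38.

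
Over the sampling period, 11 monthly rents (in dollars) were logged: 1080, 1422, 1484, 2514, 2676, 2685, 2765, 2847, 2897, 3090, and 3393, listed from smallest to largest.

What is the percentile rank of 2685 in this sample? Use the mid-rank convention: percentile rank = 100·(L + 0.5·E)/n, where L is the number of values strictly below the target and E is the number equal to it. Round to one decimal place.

Count below 2685: L = 5; count equal: E = 1; n = 11.
Percentile rank = 100·(5 + 0.5·1)/11 = 100·5.5/11 = 50.

50.0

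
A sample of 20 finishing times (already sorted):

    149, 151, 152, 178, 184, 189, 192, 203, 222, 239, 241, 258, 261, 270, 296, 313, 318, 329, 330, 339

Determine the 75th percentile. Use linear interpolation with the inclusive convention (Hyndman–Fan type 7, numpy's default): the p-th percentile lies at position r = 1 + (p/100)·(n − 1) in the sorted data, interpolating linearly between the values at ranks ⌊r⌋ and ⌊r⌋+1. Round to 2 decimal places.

300.25

n = 20.
r = 1 + (75/100)·(20 − 1) = 1 + 14.25 = 15.25.
Rank 15 is 296 and rank 16 is 313.
Interpolate: 296 + 0.25·(313 − 296) = 296 + 0.25·17 = 300.25.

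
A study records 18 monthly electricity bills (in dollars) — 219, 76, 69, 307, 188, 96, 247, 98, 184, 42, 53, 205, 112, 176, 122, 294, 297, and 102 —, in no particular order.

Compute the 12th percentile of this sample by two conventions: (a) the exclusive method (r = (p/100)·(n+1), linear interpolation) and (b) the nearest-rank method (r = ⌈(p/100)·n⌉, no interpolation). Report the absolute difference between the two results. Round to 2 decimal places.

Sorted: 42, 53, 69, 76, 96, 98, 102, 112, 122, 176, 184, 188, 205, 219, 247, 294, 297, 307.
n = 18.
(a) r = 2.28; between ranks 2 (53) and 3 (69): 57.48.
(b) the nearest-rank method: rank 3 → 69.
|57.48 − 69| = 11.52.

11.52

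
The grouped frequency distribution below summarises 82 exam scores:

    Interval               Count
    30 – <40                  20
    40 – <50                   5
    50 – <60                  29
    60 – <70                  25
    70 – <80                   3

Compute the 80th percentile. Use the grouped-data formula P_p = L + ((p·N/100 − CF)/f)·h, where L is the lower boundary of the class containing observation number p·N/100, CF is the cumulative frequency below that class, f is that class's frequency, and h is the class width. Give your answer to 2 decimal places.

64.64

N = 82; target position k = 80/100 · 82 = 65.6.
Cumulative frequencies: 20, 25, 54, 79, 82.
Observation 65.6 falls in the class 60 – <70.
L = 60, CF = 54, f = 25, h = 10.
P80 = 60 + ((65.6 − 54)/25)·10 = 60 + 4.64 = 64.64.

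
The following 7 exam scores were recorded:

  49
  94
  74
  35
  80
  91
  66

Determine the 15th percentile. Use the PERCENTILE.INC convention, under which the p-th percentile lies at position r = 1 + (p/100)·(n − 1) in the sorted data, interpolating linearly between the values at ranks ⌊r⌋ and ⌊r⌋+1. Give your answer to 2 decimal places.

Sorted: 35, 49, 66, 74, 80, 91, 94.
n = 7.
r = 1 + (15/100)·(7 − 1) = 1 + 0.9 = 1.9.
Rank 1 is 35 and rank 2 is 49.
Interpolate: 35 + 0.9·(49 − 35) = 35 + 0.9·14 = 47.6.

47.60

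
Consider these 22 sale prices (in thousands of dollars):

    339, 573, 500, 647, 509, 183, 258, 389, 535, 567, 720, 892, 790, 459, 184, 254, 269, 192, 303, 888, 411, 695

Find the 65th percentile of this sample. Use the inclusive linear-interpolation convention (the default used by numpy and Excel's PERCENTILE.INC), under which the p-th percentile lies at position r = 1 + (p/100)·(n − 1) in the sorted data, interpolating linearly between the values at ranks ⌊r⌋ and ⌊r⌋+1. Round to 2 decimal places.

Sorted: 183, 184, 192, 254, 258, 269, 303, 339, 389, 411, 459, 500, 509, 535, 567, 573, 647, 695, 720, 790, 888, 892.
n = 22.
r = 1 + (65/100)·(22 − 1) = 1 + 13.65 = 14.65.
Rank 14 is 535 and rank 15 is 567.
Interpolate: 535 + 0.65·(567 − 535) = 535 + 0.65·32 = 555.8.

555.80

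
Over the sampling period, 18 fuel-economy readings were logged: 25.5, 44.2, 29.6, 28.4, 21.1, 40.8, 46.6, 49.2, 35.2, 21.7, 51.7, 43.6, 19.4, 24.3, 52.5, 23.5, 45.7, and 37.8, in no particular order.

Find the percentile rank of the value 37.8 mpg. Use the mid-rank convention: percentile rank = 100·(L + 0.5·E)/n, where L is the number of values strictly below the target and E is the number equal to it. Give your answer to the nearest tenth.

Sorted: 19.4, 21.1, 21.7, 23.5, 24.3, 25.5, 28.4, 29.6, 35.2, 37.8, 40.8, 43.6, 44.2, 45.7, 46.6, 49.2, 51.7, 52.5.
Count below 37.8: L = 9; count equal: E = 1; n = 18.
Percentile rank = 100·(9 + 0.5·1)/18 = 100·9.5/18 = 52.78.

52.8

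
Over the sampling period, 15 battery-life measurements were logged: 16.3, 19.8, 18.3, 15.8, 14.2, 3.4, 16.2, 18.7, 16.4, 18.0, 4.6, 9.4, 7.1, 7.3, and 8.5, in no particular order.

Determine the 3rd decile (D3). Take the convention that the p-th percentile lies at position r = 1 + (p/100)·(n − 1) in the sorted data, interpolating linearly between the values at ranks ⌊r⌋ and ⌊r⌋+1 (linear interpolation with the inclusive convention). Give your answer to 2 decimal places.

Sorted: 3.4, 4.6, 7.1, 7.3, 8.5, 9.4, 14.2, 15.8, 16.2, 16.3, 16.4, 18.0, 18.3, 18.7, 19.8.
n = 15.
r = 1 + (30/100)·(15 − 1) = 1 + 4.2 = 5.2.
Rank 5 is 8.5 and rank 6 is 9.4.
Interpolate: 8.5 + 0.2·(9.4 − 8.5) = 8.5 + 0.2·0.9 = 8.68.

8.68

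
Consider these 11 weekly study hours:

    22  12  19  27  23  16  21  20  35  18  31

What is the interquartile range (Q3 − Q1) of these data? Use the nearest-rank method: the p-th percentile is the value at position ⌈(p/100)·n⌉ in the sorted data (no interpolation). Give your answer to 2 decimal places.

9.00

Sorted: 12, 16, 18, 19, 20, 21, 22, 23, 27, 31, 35.
n = 11.
P25: rank ⌈25/100·11⌉ = 3 → 18.
P75: rank ⌈75/100·11⌉ = 9 → 27.
Difference: 27 − 18 = 9.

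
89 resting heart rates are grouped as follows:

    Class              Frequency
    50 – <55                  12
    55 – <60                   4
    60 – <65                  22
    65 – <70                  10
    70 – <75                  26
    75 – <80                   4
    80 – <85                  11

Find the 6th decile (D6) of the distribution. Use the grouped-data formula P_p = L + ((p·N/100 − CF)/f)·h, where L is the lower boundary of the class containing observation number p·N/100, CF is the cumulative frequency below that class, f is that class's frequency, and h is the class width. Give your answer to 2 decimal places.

N = 89; target position k = 60/100 · 89 = 53.4.
Cumulative frequencies: 12, 16, 38, 48, 74, 78, 89.
Observation 53.4 falls in the class 70 – <75.
L = 70, CF = 48, f = 26, h = 5.
P60 = 70 + ((53.4 − 48)/26)·5 = 70 + 1.03846 = 71.0385.

71.04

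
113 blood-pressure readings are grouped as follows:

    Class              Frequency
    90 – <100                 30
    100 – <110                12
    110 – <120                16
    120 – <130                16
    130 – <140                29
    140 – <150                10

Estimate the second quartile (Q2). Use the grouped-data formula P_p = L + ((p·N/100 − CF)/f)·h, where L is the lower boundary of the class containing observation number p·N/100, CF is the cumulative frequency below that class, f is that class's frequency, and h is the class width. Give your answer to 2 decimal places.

119.06

N = 113; target position k = 50/100 · 113 = 56.5.
Cumulative frequencies: 30, 42, 58, 74, 103, 113.
Observation 56.5 falls in the class 110 – <120.
L = 110, CF = 42, f = 16, h = 10.
P50 = 110 + ((56.5 − 42)/16)·10 = 110 + 9.0625 = 119.062.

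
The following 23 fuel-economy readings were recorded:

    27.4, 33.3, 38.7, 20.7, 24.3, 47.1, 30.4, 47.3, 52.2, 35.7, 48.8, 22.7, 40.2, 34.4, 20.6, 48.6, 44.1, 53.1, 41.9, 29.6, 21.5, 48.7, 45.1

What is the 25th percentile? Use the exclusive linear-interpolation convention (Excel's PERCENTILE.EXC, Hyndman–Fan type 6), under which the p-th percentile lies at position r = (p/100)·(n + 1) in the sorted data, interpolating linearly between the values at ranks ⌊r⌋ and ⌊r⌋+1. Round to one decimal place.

27.4

Sorted: 20.6, 20.7, 21.5, 22.7, 24.3, 27.4, 29.6, 30.4, 33.3, 34.4, 35.7, 38.7, 40.2, 41.9, 44.1, 45.1, 47.1, 47.3, 48.6, 48.7, 48.8, 52.2, 53.1.
n = 23.
r = (25/100)·(23 + 1) = 6.
r is an integer, so P25 is the value at rank 6: 27.4.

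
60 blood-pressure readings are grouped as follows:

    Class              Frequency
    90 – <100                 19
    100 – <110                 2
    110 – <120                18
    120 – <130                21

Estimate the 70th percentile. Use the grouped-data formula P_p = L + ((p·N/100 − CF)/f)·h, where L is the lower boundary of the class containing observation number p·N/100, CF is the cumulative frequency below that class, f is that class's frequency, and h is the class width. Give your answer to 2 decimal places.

N = 60; target position k = 70/100 · 60 = 42.
Cumulative frequencies: 19, 21, 39, 60.
Observation 42 falls in the class 120 – <130.
L = 120, CF = 39, f = 21, h = 10.
P70 = 120 + ((42 − 39)/21)·10 = 120 + 1.42857 = 121.429.

121.43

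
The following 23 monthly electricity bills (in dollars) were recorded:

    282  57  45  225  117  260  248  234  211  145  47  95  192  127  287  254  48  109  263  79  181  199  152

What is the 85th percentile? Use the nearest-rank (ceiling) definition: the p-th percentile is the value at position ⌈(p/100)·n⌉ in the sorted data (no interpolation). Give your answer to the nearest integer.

Sorted: 45, 47, 48, 57, 79, 95, 109, 117, 127, 145, 152, 181, 192, 199, 211, 225, 234, 248, 254, 260, 263, 282, 287.
n = 23.
Position = ⌈85/100 · 23⌉ = ⌈19.55⌉ = 20.
The value at rank 20 is 260.

260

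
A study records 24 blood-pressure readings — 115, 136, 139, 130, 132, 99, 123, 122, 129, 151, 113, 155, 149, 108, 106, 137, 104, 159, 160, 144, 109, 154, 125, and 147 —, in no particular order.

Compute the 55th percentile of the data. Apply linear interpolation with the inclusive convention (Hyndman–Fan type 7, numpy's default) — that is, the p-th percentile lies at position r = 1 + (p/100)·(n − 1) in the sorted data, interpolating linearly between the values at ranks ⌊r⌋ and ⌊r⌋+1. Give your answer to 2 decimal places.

Sorted: 99, 104, 106, 108, 109, 113, 115, 122, 123, 125, 129, 130, 132, 136, 137, 139, 144, 147, 149, 151, 154, 155, 159, 160.
n = 24.
r = 1 + (55/100)·(24 − 1) = 1 + 12.65 = 13.65.
Rank 13 is 132 and rank 14 is 136.
Interpolate: 132 + 0.65·(136 − 132) = 132 + 0.65·4 = 134.6.

134.60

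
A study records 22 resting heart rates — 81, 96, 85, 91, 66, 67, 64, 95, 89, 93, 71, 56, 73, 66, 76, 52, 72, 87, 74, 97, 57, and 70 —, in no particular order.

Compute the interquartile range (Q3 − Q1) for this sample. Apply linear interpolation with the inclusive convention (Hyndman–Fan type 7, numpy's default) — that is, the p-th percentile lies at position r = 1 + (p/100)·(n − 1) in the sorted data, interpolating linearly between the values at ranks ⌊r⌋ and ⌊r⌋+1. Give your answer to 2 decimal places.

Sorted: 52, 56, 57, 64, 66, 66, 67, 70, 71, 72, 73, 74, 76, 81, 85, 87, 89, 91, 93, 95, 96, 97.
n = 22.
P25: r = 6.25; ranks 6–7 are 66, 67; interpolating gives 66.25.
P75: r = 16.75; ranks 16–17 are 87, 89; interpolating gives 88.5.
Difference: 88.5 − 66.25 = 22.25.

22.25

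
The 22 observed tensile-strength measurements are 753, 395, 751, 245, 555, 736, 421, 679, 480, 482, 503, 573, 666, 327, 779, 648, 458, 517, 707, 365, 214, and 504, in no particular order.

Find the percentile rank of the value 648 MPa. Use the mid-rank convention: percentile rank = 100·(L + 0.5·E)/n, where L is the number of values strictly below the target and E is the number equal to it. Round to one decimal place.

Sorted: 214, 245, 327, 365, 395, 421, 458, 480, 482, 503, 504, 517, 555, 573, 648, 666, 679, 707, 736, 751, 753, 779.
Count below 648: L = 14; count equal: E = 1; n = 22.
Percentile rank = 100·(14 + 0.5·1)/22 = 100·14.5/22 = 65.91.

65.9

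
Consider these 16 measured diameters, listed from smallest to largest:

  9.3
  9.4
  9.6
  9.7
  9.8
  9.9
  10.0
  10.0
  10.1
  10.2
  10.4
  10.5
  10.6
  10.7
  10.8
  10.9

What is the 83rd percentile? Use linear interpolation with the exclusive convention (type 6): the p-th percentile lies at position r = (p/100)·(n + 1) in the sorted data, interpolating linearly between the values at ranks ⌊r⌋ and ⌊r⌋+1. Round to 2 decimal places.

10.71

n = 16.
r = (83/100)·(16 + 1) = 14.11.
Rank 14 is 10.7 and rank 15 is 10.8.
Interpolate: 10.7 + 0.11·(10.8 − 10.7) = 10.7 + 0.11·0.1 = 10.711.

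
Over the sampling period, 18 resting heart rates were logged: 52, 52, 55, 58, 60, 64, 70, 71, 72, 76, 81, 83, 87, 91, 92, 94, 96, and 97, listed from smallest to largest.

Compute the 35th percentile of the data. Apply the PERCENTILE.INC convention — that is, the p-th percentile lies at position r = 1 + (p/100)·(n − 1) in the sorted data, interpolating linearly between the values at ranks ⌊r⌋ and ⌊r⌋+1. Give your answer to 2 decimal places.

69.70

n = 18.
r = 1 + (35/100)·(18 − 1) = 1 + 5.95 = 6.95.
Rank 6 is 64 and rank 7 is 70.
Interpolate: 64 + 0.95·(70 − 64) = 64 + 0.95·6 = 69.7.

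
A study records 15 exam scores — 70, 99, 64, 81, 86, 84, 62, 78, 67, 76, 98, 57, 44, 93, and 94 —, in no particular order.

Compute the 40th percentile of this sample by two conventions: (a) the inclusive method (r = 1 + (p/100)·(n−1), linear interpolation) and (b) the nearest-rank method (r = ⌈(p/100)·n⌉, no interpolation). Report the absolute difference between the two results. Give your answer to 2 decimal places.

3.60

Sorted: 44, 57, 62, 64, 67, 70, 76, 78, 81, 84, 86, 93, 94, 98, 99.
n = 15.
(a) r = 6.6; between ranks 6 (70) and 7 (76): 73.6.
(b) the nearest-rank method: rank 6 → 70.
|73.6 − 70| = 3.6.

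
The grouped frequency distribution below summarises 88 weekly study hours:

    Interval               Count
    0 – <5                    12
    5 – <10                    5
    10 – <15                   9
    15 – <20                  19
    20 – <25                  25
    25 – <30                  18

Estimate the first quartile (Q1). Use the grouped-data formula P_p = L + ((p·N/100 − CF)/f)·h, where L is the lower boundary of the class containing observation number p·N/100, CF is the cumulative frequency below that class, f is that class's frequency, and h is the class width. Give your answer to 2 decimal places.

N = 88; target position k = 25/100 · 88 = 22.
Cumulative frequencies: 12, 17, 26, 45, 70, 88.
Observation 22 falls in the class 10 – <15.
L = 10, CF = 17, f = 9, h = 5.
P25 = 10 + ((22 − 17)/9)·5 = 10 + 2.77778 = 12.7778.

12.78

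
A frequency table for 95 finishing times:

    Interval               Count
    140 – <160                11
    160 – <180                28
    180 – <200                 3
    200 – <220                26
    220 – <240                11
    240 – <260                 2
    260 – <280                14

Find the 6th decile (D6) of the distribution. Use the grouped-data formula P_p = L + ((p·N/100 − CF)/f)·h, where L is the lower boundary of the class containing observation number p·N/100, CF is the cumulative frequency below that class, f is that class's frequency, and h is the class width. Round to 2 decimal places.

211.54

N = 95; target position k = 60/100 · 95 = 57.
Cumulative frequencies: 11, 39, 42, 68, 79, 81, 95.
Observation 57 falls in the class 200 – <220.
L = 200, CF = 42, f = 26, h = 20.
P60 = 200 + ((57 − 42)/26)·20 = 200 + 11.5385 = 211.538.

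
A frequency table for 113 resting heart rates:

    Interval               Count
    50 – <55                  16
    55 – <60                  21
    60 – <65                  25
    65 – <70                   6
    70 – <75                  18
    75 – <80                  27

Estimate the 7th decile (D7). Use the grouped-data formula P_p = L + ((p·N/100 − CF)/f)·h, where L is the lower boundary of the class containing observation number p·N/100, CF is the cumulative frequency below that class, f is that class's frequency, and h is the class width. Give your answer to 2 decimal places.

73.08

N = 113; target position k = 70/100 · 113 = 79.1.
Cumulative frequencies: 16, 37, 62, 68, 86, 113.
Observation 79.1 falls in the class 70 – <75.
L = 70, CF = 68, f = 18, h = 5.
P70 = 70 + ((79.1 − 68)/18)·5 = 70 + 3.08333 = 73.0833.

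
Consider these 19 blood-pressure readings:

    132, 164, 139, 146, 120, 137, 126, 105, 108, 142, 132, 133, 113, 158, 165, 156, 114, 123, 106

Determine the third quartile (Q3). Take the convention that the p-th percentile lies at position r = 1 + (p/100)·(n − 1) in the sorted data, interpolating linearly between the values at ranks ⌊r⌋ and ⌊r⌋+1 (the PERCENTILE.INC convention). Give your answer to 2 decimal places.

144.00

Sorted: 105, 106, 108, 113, 114, 120, 123, 126, 132, 132, 133, 137, 139, 142, 146, 156, 158, 164, 165.
n = 19.
r = 1 + (75/100)·(19 − 1) = 1 + 13.5 = 14.5.
Rank 14 is 142 and rank 15 is 146.
Interpolate: 142 + 0.5·(146 − 142) = 142 + 0.5·4 = 144.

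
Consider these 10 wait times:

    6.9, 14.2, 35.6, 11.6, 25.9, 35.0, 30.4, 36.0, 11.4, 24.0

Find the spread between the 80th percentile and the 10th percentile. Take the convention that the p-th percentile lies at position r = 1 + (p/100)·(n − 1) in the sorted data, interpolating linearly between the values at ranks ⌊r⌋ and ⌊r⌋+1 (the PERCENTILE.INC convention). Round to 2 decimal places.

Sorted: 6.9, 11.4, 11.6, 14.2, 24.0, 25.9, 30.4, 35.0, 35.6, 36.0.
n = 10.
P10: r = 1.9; ranks 1–2 are 6.9, 11.4; interpolating gives 10.95.
P80: r = 8.2; ranks 8–9 are 35.0, 35.6; interpolating gives 35.12.
Difference: 35.12 − 10.95 = 24.17.

24.17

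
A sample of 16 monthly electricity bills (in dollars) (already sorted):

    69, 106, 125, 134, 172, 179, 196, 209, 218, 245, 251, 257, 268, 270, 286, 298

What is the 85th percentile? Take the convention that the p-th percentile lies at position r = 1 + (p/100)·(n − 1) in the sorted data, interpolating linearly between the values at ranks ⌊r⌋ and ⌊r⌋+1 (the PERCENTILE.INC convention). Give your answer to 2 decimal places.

269.50

n = 16.
r = 1 + (85/100)·(16 − 1) = 1 + 12.75 = 13.75.
Rank 13 is 268 and rank 14 is 270.
Interpolate: 268 + 0.75·(270 − 268) = 268 + 0.75·2 = 269.5.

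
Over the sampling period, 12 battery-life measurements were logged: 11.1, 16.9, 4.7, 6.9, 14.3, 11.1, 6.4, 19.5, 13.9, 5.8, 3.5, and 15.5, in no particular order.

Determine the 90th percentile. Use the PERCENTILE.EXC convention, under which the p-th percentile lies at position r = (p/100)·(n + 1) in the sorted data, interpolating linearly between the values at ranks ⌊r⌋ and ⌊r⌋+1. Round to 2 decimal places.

18.72

Sorted: 3.5, 4.7, 5.8, 6.4, 6.9, 11.1, 11.1, 13.9, 14.3, 15.5, 16.9, 19.5.
n = 12.
r = (90/100)·(12 + 1) = 11.7.
Rank 11 is 16.9 and rank 12 is 19.5.
Interpolate: 16.9 + 0.7·(19.5 − 16.9) = 16.9 + 0.7·2.6 = 18.72.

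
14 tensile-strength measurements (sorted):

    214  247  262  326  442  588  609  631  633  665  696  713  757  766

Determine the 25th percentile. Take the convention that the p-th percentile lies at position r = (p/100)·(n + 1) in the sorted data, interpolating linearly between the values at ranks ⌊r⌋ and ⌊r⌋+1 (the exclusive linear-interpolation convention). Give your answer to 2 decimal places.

n = 14.
r = (25/100)·(14 + 1) = 3.75.
Rank 3 is 262 and rank 4 is 326.
Interpolate: 262 + 0.75·(326 − 262) = 262 + 0.75·64 = 310.

310.00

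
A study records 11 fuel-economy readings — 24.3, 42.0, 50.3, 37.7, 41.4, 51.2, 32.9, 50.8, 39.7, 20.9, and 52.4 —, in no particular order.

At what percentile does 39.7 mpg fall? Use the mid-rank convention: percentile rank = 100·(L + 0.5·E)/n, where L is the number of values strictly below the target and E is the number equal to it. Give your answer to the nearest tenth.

40.9

Sorted: 20.9, 24.3, 32.9, 37.7, 39.7, 41.4, 42.0, 50.3, 50.8, 51.2, 52.4.
Count below 39.7: L = 4; count equal: E = 1; n = 11.
Percentile rank = 100·(4 + 0.5·1)/11 = 100·4.5/11 = 40.91.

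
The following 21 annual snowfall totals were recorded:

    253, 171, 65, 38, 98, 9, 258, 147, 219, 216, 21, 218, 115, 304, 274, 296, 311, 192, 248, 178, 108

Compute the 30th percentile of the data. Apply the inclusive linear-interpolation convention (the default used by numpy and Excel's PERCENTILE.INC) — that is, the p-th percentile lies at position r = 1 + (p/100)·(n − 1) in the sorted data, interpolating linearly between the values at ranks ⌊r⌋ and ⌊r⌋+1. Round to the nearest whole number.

115

Sorted: 9, 21, 38, 65, 98, 108, 115, 147, 171, 178, 192, 216, 218, 219, 248, 253, 258, 274, 296, 304, 311.
n = 21.
r = 1 + (30/100)·(21 − 1) = 1 + 6 = 7.
r is an integer, so P30 is the value at rank 7: 115.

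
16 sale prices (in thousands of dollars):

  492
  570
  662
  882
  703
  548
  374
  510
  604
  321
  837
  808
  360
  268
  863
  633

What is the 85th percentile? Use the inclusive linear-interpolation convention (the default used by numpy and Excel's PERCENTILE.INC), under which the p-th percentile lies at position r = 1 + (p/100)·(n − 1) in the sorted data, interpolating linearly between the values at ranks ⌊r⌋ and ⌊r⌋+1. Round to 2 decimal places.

Sorted: 268, 321, 360, 374, 492, 510, 548, 570, 604, 633, 662, 703, 808, 837, 863, 882.
n = 16.
r = 1 + (85/100)·(16 − 1) = 1 + 12.75 = 13.75.
Rank 13 is 808 and rank 14 is 837.
Interpolate: 808 + 0.75·(837 − 808) = 808 + 0.75·29 = 829.75.

829.75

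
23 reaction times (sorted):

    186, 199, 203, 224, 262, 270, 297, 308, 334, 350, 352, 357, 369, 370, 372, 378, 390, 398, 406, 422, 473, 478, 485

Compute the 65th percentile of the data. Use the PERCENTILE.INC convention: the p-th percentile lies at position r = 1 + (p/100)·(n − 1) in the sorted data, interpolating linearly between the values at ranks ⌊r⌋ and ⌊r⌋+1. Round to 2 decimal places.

373.80

n = 23.
r = 1 + (65/100)·(23 − 1) = 1 + 14.3 = 15.3.
Rank 15 is 372 and rank 16 is 378.
Interpolate: 372 + 0.3·(378 − 372) = 372 + 0.3·6 = 373.8.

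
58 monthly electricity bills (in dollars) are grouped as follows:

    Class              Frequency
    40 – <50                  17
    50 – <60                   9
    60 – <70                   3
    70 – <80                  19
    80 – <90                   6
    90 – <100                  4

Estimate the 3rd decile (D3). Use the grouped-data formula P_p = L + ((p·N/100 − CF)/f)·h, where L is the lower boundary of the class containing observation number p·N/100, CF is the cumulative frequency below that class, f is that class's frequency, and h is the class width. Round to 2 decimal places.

N = 58; target position k = 30/100 · 58 = 17.4.
Cumulative frequencies: 17, 26, 29, 48, 54, 58.
Observation 17.4 falls in the class 50 – <60.
L = 50, CF = 17, f = 9, h = 10.
P30 = 50 + ((17.4 − 17)/9)·10 = 50 + 0.444444 = 50.4444.

50.44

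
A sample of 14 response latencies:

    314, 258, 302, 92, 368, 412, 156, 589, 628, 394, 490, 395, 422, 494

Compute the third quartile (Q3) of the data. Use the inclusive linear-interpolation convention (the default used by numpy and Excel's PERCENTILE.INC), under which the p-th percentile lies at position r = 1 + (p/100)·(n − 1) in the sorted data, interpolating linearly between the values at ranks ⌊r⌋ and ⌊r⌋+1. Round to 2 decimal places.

Sorted: 92, 156, 258, 302, 314, 368, 394, 395, 412, 422, 490, 494, 589, 628.
n = 14.
r = 1 + (75/100)·(14 − 1) = 1 + 9.75 = 10.75.
Rank 10 is 422 and rank 11 is 490.
Interpolate: 422 + 0.75·(490 − 422) = 422 + 0.75·68 = 473.

473.00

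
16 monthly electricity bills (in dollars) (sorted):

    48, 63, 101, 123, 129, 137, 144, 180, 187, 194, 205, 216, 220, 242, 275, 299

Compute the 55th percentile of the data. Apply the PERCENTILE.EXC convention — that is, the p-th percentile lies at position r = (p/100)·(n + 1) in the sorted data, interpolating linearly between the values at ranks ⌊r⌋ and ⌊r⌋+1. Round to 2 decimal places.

189.45

n = 16.
r = (55/100)·(16 + 1) = 9.35.
Rank 9 is 187 and rank 10 is 194.
Interpolate: 187 + 0.35·(194 − 187) = 187 + 0.35·7 = 189.45.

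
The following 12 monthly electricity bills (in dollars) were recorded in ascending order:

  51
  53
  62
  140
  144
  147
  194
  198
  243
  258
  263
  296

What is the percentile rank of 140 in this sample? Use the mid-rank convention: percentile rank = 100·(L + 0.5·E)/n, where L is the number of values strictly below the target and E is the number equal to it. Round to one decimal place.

29.2

Count below 140: L = 3; count equal: E = 1; n = 12.
Percentile rank = 100·(3 + 0.5·1)/12 = 100·3.5/12 = 29.17.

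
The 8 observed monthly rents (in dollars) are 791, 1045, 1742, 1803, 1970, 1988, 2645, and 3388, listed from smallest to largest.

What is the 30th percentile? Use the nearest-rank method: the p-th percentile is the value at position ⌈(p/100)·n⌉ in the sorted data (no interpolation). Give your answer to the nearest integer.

n = 8.
Position = ⌈30/100 · 8⌉ = ⌈2.4⌉ = 3.
The value at rank 3 is 1742.

1742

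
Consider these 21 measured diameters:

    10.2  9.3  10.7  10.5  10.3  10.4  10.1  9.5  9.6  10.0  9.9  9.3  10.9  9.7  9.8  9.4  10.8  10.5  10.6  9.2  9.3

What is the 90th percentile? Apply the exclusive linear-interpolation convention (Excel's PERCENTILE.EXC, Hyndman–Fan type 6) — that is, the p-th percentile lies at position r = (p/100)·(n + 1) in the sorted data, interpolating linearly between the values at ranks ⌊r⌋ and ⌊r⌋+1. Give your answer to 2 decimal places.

Sorted: 9.2, 9.3, 9.3, 9.3, 9.4, 9.5, 9.6, 9.7, 9.8, 9.9, 10.0, 10.1, 10.2, 10.3, 10.4, 10.5, 10.5, 10.6, 10.7, 10.8, 10.9.
n = 21.
r = (90/100)·(21 + 1) = 19.8.
Rank 19 is 10.7 and rank 20 is 10.8.
Interpolate: 10.7 + 0.8·(10.8 − 10.7) = 10.7 + 0.8·0.1 = 10.78.

10.78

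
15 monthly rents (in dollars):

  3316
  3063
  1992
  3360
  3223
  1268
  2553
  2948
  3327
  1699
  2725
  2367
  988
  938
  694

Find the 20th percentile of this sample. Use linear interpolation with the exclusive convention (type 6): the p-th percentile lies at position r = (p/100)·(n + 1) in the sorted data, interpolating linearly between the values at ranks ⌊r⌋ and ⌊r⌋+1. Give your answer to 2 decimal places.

Sorted: 694, 938, 988, 1268, 1699, 1992, 2367, 2553, 2725, 2948, 3063, 3223, 3316, 3327, 3360.
n = 15.
r = (20/100)·(15 + 1) = 3.2.
Rank 3 is 988 and rank 4 is 1268.
Interpolate: 988 + 0.2·(1268 − 988) = 988 + 0.2·280 = 1044.

1044.00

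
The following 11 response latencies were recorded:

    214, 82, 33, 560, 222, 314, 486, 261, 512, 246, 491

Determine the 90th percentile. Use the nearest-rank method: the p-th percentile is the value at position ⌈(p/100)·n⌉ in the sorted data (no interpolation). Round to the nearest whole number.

Sorted: 33, 82, 214, 222, 246, 261, 314, 486, 491, 512, 560.
n = 11.
Position = ⌈90/100 · 11⌉ = ⌈9.9⌉ = 10.
The value at rank 10 is 512.

512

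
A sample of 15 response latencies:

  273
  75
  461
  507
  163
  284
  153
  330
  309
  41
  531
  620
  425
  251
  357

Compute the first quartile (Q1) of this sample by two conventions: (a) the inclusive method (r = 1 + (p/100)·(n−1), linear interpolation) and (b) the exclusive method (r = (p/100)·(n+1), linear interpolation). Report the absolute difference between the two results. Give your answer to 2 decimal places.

Sorted: 41, 75, 153, 163, 251, 273, 284, 309, 330, 357, 425, 461, 507, 531, 620.
n = 15.
(a) r = 4.5; between ranks 4 (163) and 5 (251): 207.
(b) r = 4 → value at rank 4 = 163.
|207 − 163| = 44.

44.00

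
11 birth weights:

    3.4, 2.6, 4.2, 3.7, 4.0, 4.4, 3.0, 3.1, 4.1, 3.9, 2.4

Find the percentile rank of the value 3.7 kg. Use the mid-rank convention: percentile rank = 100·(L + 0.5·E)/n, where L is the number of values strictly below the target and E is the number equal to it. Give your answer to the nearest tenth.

Sorted: 2.4, 2.6, 3.0, 3.1, 3.4, 3.7, 3.9, 4.0, 4.1, 4.2, 4.4.
Count below 3.7: L = 5; count equal: E = 1; n = 11.
Percentile rank = 100·(5 + 0.5·1)/11 = 100·5.5/11 = 50.

50.0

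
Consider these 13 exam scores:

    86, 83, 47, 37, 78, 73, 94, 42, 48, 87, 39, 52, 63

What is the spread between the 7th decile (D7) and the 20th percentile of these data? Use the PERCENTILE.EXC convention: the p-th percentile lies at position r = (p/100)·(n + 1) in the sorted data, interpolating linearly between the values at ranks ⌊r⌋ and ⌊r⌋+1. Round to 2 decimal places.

Sorted: 37, 39, 42, 47, 48, 52, 63, 73, 78, 83, 86, 87, 94.
n = 13.
P20: r = 2.8; ranks 2–3 are 39, 42; interpolating gives 41.4.
P70: r = 9.8; ranks 9–10 are 78, 83; interpolating gives 82.
Difference: 82 − 41.4 = 40.6.

40.60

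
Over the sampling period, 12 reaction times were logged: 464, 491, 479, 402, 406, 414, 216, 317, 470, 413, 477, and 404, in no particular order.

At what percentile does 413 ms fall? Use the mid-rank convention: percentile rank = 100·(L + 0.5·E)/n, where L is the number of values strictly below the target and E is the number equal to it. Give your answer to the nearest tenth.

Sorted: 216, 317, 402, 404, 406, 413, 414, 464, 470, 477, 479, 491.
Count below 413: L = 5; count equal: E = 1; n = 12.
Percentile rank = 100·(5 + 0.5·1)/12 = 100·5.5/12 = 45.83.

45.8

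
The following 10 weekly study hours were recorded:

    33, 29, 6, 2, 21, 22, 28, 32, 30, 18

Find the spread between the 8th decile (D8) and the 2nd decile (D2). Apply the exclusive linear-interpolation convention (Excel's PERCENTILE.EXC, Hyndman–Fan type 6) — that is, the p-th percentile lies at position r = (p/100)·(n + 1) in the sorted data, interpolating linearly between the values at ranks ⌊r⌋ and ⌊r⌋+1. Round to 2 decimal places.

23.20

Sorted: 2, 6, 18, 21, 22, 28, 29, 30, 32, 33.
n = 10.
P20: r = 2.2; ranks 2–3 are 6, 18; interpolating gives 8.4.
P80: r = 8.8; ranks 8–9 are 30, 32; interpolating gives 31.6.
Difference: 31.6 − 8.4 = 23.2.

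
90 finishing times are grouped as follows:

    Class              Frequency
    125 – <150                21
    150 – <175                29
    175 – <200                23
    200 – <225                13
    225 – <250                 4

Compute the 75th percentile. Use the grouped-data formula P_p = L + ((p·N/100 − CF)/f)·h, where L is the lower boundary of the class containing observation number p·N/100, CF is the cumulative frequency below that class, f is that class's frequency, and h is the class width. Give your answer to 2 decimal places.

N = 90; target position k = 75/100 · 90 = 67.5.
Cumulative frequencies: 21, 50, 73, 86, 90.
Observation 67.5 falls in the class 175 – <200.
L = 175, CF = 50, f = 23, h = 25.
P75 = 175 + ((67.5 − 50)/23)·25 = 175 + 19.0217 = 194.022.

194.02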